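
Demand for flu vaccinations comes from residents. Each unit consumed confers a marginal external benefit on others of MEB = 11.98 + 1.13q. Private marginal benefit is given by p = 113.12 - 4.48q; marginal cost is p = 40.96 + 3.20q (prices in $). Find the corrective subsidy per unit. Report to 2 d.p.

subsidy = $26.50 per unit

Social marginal benefit = demand + MEB = 125.10 - 3.35q.
Set SMB = MC: 125.10 - 3.35q = 40.96 + 3.20q → q* = 12.8458.
The Pigouvian subsidy equals MEB at q*: 11.98 + 1.13×12.8458 = 26.4958.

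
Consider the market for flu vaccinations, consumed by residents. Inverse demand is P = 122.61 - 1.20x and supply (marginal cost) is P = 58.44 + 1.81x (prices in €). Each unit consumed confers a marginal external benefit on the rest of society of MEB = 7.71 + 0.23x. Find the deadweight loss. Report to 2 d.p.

DWL = €28.61

Market equilibrium (private): 58.44 + 1.81x = 122.61 - 1.20x → x_m = 21.3189.
Social marginal benefit = demand + MEB = 130.32 - 0.97x.
Set SMB = MC: 130.32 - 0.97x = 58.44 + 1.81x → x* = 25.8561.
The welfare-loss triangle has base |x_m − x*| and height MEB(x_m) (the vertical gap between SMB and MC is zero at x* and MEB at x_m).
DWL = ½ × 4.5372 × 12.6134 = 28.6148.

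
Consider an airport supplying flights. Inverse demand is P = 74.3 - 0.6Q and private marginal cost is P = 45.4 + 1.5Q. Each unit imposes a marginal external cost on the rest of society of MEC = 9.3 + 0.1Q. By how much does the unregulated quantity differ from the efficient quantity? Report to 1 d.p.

4.9 units

Market equilibrium (private): 45.4 + 1.5Q = 74.3 - 0.6Q → Q_m = 13.7619.
Social marginal cost = private MC + MEC = 54.7 + 1.6Q.
Set SMC = demand: 54.7 + 1.6Q = 74.3 - 0.6Q → Q* = 8.9091.
Gap = |13.7619 − 8.9091| = 4.8528.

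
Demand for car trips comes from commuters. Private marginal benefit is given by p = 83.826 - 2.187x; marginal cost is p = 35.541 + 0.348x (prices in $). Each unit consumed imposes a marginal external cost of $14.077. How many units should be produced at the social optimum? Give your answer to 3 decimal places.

x* = 13.494

Social marginal benefit = demand − MEC = 69.749 - 2.187x.
Set SMB = MC: 69.749 - 2.187x = 35.541 + 0.348x → x* = 13.4943.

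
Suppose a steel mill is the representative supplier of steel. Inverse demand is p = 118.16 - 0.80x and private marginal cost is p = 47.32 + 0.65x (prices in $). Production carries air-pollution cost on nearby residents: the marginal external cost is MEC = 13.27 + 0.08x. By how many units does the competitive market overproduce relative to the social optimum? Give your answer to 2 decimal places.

11.23 units

Market equilibrium (private): 47.32 + 0.65x = 118.16 - 0.80x → x_m = 48.8552.
Social marginal cost = private MC + MEC = 60.59 + 0.73x.
Set SMC = demand: 60.59 + 0.73x = 118.16 - 0.80x → x* = 37.6275.
Gap = |48.8552 − 37.6275| = 11.2277.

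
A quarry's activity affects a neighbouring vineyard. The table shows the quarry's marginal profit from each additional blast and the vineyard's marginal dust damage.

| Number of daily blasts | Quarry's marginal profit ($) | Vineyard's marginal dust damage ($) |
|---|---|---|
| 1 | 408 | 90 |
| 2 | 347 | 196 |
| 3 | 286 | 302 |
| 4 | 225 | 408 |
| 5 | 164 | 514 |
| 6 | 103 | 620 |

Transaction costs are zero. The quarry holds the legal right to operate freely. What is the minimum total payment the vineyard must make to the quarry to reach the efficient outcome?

Left alone the quarry would choose level 6 (marginal profit stays positive).
Efficient level: k* = 2 (marginal profit ≥ marginal dust damage through 2).
The vineyard must at least cover the quarry's forgone profit from cutting 6→2: 286 + 225 + 164 + 103 = 778.

$778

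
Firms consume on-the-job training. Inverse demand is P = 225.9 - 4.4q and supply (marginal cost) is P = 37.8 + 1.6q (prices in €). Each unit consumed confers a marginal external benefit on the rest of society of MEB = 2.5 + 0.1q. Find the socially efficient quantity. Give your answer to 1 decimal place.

Social marginal benefit = demand + MEB = 228.4 - 4.3q.
Set SMB = MC: 228.4 - 4.3q = 37.8 + 1.6q → q* = 32.3051.

q* = 32.3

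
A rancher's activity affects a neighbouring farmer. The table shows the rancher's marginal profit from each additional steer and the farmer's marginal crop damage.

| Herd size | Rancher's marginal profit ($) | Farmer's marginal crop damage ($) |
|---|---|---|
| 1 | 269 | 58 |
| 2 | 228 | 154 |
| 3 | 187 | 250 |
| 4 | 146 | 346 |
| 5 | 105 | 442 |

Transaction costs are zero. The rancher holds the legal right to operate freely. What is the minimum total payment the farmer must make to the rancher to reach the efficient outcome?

$438

Left alone the rancher would choose level 5 (marginal profit stays positive).
Efficient level: k* = 2 (marginal profit ≥ marginal crop damage through 2).
The farmer must at least cover the rancher's forgone profit from cutting 5→2: 187 + 146 + 105 = 438.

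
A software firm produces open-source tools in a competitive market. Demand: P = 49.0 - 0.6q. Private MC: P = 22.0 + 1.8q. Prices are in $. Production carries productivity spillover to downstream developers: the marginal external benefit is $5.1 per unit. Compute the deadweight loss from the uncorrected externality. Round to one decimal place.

Market equilibrium (private): 22.0 + 1.8q = 49.0 - 0.6q → q_m = 11.2500.
Social marginal cost = private MC − MEB = 16.9 + 1.8q.
Set SMC = demand: 16.9 + 1.8q = 49.0 - 0.6q → q* = 13.3750.
The welfare-loss triangle has base |q_m − q*| and height MEB(q_m) (the vertical gap between SMC and demand is zero at q* and MEB at q_m).
DWL = ½ × 2.1250 × 5.1000 = 5.4188.

DWL = $5.4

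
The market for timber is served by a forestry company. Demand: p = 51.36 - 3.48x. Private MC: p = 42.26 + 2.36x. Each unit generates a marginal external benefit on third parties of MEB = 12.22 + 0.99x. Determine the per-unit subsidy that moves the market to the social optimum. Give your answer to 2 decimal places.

Social marginal cost = private MC − MEB = 30.04 + 1.37x.
Set SMC = demand: 30.04 + 1.37x = 51.36 - 3.48x → x* = 4.3959.
The Pigouvian subsidy equals MEB at x*: 12.22 + 0.99×4.3959 = 16.5719.

subsidy = 16.57 per unit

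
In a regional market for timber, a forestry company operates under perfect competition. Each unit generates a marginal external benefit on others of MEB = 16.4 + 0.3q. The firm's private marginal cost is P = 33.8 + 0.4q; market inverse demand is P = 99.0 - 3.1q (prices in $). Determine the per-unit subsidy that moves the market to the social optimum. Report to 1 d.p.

subsidy = $24.1 per unit

Social marginal cost = private MC − MEB = 17.4 + 0.1q.
Set SMC = demand: 17.4 + 0.1q = 99.0 - 3.1q → q* = 25.5000.
The Pigouvian subsidy equals MEB at q*: 16.4 + 0.3×25.5000 = 24.0500.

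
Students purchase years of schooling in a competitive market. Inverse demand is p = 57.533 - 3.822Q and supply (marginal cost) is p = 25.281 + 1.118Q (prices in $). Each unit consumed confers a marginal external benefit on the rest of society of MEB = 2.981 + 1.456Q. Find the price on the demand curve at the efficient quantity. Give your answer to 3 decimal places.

P = $18.882

Social marginal benefit = demand + MEB = 60.514 - 2.366Q.
Set SMB = MC: 60.514 - 2.366Q = 25.281 + 1.118Q → Q* = 10.1128.
Consumer price on the demand curve at Q*: 57.533 − 3.822×10.1128 = 18.8819.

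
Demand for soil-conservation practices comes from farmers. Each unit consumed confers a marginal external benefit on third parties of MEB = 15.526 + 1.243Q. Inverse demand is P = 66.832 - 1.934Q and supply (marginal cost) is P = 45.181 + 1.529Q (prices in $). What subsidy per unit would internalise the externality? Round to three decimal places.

subsidy = $36.342 per unit

Social marginal benefit = demand + MEB = 82.358 - 0.691Q.
Set SMB = MC: 82.358 - 0.691Q = 45.181 + 1.529Q → Q* = 16.7464.
The Pigouvian subsidy equals MEB at Q*: 15.526 + 1.243×16.7464 = 36.3418.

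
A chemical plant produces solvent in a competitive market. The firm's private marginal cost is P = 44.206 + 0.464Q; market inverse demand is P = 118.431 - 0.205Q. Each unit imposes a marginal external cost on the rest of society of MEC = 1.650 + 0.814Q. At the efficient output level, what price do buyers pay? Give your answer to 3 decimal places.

P = 108.399

Social marginal cost = private MC + MEC = 45.856 + 1.278Q.
Set SMC = demand: 45.856 + 1.278Q = 118.431 - 0.205Q → Q* = 48.9380.
Consumer price on the demand curve at Q*: 118.431 − 0.205×48.9380 = 108.3987.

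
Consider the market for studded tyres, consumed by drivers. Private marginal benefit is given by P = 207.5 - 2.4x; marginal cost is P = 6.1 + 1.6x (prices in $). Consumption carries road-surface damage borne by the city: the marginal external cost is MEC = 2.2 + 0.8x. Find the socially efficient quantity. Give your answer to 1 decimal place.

x* = 41.5

Social marginal benefit = demand − MEC = 205.3 - 3.2x.
Set SMB = MC: 205.3 - 3.2x = 6.1 + 1.6x → x* = 41.5000.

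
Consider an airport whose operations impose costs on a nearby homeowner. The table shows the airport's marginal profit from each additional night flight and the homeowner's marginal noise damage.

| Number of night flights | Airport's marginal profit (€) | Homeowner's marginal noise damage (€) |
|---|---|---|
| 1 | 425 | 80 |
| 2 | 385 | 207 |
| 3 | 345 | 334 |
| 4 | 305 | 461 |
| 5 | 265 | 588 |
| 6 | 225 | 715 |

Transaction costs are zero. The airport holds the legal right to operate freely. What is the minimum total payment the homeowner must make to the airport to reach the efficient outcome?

Left alone the airport would choose level 6 (marginal profit stays positive).
Efficient level: k* = 3 (marginal profit ≥ marginal noise damage through 3).
The homeowner must at least cover the airport's forgone profit from cutting 6→3: 305 + 265 + 225 = 795.

€795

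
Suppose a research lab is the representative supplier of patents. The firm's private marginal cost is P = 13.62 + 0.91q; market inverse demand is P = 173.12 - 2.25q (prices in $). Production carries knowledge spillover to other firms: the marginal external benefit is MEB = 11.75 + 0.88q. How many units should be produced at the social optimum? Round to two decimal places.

Social marginal cost = private MC − MEB = 1.87 + 0.03q.
Set SMC = demand: 1.87 + 0.03q = 173.12 - 2.25q → q* = 75.1096.

q* = 75.11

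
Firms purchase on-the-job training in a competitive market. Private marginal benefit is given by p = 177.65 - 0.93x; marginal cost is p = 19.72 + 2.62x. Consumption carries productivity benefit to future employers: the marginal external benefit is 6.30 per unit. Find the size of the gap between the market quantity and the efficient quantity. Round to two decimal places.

1.77 units

Market equilibrium (private): 19.72 + 2.62x = 177.65 - 0.93x → x_m = 44.4873.
Social marginal benefit = demand + MEB = 183.95 - 0.93x.
Set SMB = MC: 183.95 - 0.93x = 19.72 + 2.62x → x* = 46.2620.
Gap = |44.4873 − 46.2620| = 1.7747.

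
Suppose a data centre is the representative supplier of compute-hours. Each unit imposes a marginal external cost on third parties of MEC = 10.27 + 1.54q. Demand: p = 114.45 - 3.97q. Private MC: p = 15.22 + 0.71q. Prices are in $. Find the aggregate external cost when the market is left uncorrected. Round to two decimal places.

$563.92

Market equilibrium (private): 15.22 + 0.71q = 114.45 - 3.97q → q_m = 21.2030.
Total external cost = ∫₀^{q_m} (10.27 + 1.54q) dq = 10.27×21.2030 + ½×1.54×21.2030² = 563.9216.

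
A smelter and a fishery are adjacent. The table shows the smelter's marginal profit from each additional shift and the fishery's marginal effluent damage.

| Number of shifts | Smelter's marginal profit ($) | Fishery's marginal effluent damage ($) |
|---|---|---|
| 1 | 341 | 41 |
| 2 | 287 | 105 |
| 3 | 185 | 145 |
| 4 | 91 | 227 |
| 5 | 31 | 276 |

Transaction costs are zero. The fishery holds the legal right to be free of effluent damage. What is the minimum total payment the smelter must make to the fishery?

$291

Efficient level: marginal profit ≥ marginal effluent damage through level 3, so k* = 3.
With the fishery holding the right, the smelter must at least compensate total damage at k*: 41 + 105 + 145 = 291.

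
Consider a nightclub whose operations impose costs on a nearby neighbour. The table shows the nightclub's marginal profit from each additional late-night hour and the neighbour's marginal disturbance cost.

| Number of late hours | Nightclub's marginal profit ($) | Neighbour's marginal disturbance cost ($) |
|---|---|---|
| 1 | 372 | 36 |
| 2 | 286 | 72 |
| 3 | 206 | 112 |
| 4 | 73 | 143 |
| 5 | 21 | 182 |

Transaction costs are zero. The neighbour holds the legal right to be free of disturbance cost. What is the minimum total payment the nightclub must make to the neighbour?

$220

Efficient level: marginal profit ≥ marginal disturbance cost through level 3, so k* = 3.
With the neighbour holding the right, the nightclub must at least compensate total damage at k*: 36 + 72 + 112 = 220.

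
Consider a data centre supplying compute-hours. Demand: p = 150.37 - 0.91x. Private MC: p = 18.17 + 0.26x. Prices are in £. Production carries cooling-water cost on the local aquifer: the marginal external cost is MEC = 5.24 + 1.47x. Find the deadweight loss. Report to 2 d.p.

DWL = £5559.95

Market equilibrium (private): 18.17 + 0.26x = 150.37 - 0.91x → x_m = 112.9915.
Social marginal cost = private MC + MEC = 23.41 + 1.73x.
Set SMC = demand: 23.41 + 1.73x = 150.37 - 0.91x → x* = 48.0909.
Height of the DWL triangle at x_m is SMC(x_m) − demand(x_m) = MEC(x_m) = 171.3374.
DWL = ½ × 64.9006 × 171.3374 = 5559.9500.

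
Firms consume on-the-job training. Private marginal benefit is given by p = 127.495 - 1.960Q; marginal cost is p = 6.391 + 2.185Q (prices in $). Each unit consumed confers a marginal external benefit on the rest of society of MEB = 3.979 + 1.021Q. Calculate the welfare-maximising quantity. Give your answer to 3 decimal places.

Social marginal benefit = demand + MEB = 131.474 - 0.939Q.
Set SMB = MC: 131.474 - 0.939Q = 6.391 + 2.185Q → Q* = 40.0394.

Q* = 40.039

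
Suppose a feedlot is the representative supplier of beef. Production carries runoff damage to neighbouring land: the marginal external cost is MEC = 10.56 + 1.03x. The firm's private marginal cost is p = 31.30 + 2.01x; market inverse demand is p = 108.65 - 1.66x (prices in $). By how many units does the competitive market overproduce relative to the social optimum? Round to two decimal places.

Market equilibrium (private): 31.30 + 2.01x = 108.65 - 1.66x → x_m = 21.0763.
Social marginal cost = private MC + MEC = 41.86 + 3.04x.
Set SMC = demand: 41.86 + 3.04x = 108.65 - 1.66x → x* = 14.2106.
Gap = |21.0763 − 14.2106| = 6.8657.

6.87 units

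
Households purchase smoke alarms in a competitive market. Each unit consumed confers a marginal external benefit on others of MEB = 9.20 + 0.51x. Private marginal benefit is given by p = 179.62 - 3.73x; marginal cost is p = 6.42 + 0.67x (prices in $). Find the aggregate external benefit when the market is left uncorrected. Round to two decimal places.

Market equilibrium (private): 6.42 + 0.67x = 179.62 - 3.73x → x_m = 39.3636.
Total external benefit = ∫₀^{x_m} (9.20 + 0.51x) dx = 9.20×39.3636 + ½×0.51×39.3636² = 757.2658.

$757.27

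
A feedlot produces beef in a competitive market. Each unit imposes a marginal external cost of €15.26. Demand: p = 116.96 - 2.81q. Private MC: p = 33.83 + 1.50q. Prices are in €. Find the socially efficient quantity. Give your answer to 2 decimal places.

q* = 15.75

Social marginal cost = private MC + MEC = 49.09 + 1.50q.
Set SMC = demand: 49.09 + 1.50q = 116.96 - 2.81q → q* = 15.7471.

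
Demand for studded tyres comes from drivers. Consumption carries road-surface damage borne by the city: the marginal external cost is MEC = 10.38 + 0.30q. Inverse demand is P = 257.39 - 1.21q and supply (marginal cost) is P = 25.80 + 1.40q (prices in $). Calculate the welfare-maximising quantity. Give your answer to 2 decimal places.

Social marginal benefit = demand − MEC = 247.01 - 1.51q.
Set SMB = MC: 247.01 - 1.51q = 25.80 + 1.40q → q* = 76.0172.

q* = 76.02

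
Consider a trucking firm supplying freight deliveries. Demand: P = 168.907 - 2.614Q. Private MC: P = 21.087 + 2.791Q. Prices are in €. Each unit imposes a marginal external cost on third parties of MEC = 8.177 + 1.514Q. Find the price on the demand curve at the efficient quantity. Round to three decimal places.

P = €116.150

Social marginal cost = private MC + MEC = 29.264 + 4.305Q.
Set SMC = demand: 29.264 + 4.305Q = 168.907 - 2.614Q → Q* = 20.1825.
Consumer price on the demand curve at Q*: 168.907 − 2.614×20.1825 = 116.1499.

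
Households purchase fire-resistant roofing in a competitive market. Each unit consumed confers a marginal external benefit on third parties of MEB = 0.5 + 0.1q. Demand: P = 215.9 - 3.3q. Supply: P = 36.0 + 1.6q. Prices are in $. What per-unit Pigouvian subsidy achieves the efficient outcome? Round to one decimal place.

subsidy = $4.3 per unit

Social marginal benefit = demand + MEB = 216.4 - 3.2q.
Set SMB = MC: 216.4 - 3.2q = 36.0 + 1.6q → q* = 37.5833.
The Pigouvian subsidy equals MEB at q*: 0.5 + 0.1×37.5833 = 4.2583.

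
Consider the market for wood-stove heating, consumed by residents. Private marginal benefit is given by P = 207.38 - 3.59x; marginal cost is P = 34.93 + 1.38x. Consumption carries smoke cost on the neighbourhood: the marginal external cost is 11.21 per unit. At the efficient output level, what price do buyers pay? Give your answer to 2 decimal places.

Social marginal benefit = demand − MEC = 196.17 - 3.59x.
Set SMB = MC: 196.17 - 3.59x = 34.93 + 1.38x → x* = 32.4427.
Consumer price on the demand curve at x*: 207.38 − 3.59×32.4427 = 90.9107.

P = 90.91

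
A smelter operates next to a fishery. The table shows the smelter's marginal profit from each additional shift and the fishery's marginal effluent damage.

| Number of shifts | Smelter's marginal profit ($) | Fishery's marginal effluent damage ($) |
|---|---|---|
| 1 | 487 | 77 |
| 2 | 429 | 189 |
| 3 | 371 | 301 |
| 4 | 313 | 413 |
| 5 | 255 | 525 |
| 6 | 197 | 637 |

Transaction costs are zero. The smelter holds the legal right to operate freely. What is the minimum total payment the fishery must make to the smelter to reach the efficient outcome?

$765

Left alone the smelter would choose level 6 (marginal profit stays positive).
Efficient level: k* = 3 (marginal profit ≥ marginal effluent damage through 3).
The fishery must at least cover the smelter's forgone profit from cutting 6→3: 313 + 255 + 197 = 765.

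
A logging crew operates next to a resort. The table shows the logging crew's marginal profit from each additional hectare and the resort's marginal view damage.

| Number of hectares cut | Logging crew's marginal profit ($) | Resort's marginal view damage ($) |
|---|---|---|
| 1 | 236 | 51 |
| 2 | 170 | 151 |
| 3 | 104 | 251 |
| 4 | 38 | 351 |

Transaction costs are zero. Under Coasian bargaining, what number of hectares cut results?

Bargaining reaches the level where marginal profit last exceeds marginal view damage.
That holds through level 2 (170 ≥ 151) but not at 3 (104 < 251).

2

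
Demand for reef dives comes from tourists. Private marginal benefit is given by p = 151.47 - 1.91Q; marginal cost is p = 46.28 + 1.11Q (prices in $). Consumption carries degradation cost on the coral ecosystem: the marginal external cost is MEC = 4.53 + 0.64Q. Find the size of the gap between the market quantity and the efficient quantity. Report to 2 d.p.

Market equilibrium (private): 46.28 + 1.11Q = 151.47 - 1.91Q → Q_m = 34.8311.
Social marginal benefit = demand − MEC = 146.94 - 2.55Q.
Set SMB = MC: 146.94 - 2.55Q = 46.28 + 1.11Q → Q* = 27.5027.
Gap = |34.8311 − 27.5027| = 7.3284.

7.33 units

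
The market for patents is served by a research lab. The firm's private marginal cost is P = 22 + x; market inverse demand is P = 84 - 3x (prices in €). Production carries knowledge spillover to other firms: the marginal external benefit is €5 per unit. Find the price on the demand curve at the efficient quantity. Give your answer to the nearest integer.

Social marginal cost = private MC − MEB = 17 + x.
Set SMC = demand: 17 + x = 84 - 3x → x* = 16.7500.
Consumer price on the demand curve at x*: 84 − 3×16.7500 = 33.7500.

P = €34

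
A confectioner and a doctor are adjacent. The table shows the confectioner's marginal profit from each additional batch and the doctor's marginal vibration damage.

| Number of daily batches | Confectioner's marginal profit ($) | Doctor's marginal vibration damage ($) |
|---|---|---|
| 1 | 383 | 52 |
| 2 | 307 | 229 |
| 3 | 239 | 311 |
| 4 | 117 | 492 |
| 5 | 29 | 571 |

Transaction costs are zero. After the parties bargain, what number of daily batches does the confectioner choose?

2

Bargaining reaches the level where marginal profit last exceeds marginal vibration damage.
That holds through level 2 (307 ≥ 229) but not at 3 (239 < 311).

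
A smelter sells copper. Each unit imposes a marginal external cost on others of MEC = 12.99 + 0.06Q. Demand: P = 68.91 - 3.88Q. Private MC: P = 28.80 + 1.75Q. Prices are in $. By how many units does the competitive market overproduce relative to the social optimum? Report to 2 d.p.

Market equilibrium (private): 28.80 + 1.75Q = 68.91 - 3.88Q → Q_m = 7.1243.
Social marginal cost = private MC + MEC = 41.79 + 1.81Q.
Set SMC = demand: 41.79 + 1.81Q = 68.91 - 3.88Q → Q* = 4.7663.
Gap = |7.1243 − 4.7663| = 2.3580.

2.36 units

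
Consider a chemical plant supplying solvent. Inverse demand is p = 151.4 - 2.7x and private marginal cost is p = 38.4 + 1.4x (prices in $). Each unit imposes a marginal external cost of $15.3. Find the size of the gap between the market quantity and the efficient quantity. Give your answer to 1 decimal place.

3.7 units

Market equilibrium (private): 38.4 + 1.4x = 151.4 - 2.7x → x_m = 27.5610.
Social marginal cost = private MC + MEC = 53.7 + 1.4x.
Set SMC = demand: 53.7 + 1.4x = 151.4 - 2.7x → x* = 23.8293.
Gap = |27.5610 − 23.8293| = 3.7317.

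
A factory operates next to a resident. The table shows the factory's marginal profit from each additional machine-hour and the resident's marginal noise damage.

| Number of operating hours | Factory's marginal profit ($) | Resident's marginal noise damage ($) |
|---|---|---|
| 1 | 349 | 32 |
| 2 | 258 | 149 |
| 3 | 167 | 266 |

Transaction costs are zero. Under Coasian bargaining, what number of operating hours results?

2

Bargaining reaches the level where marginal profit last exceeds marginal noise damage.
That holds through level 2 (258 ≥ 149) but not at 3 (167 < 266).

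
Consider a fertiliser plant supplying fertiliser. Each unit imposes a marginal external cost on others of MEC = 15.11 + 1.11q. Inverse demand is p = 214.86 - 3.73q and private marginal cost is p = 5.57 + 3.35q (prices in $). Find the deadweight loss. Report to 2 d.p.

DWL = $140.20

Market equilibrium (private): 5.57 + 3.35q = 214.86 - 3.73q → q_m = 29.5607.
Social marginal cost = private MC + MEC = 20.68 + 4.46q.
Set SMC = demand: 20.68 + 4.46q = 214.86 - 3.73q → q* = 23.7094.
Between q* and q_m the wedge SMC − demand runs linearly from 0 to MEC(q_m), so the loss is a triangle.
DWL = ½ × 5.8513 × 47.9224 = 140.2042.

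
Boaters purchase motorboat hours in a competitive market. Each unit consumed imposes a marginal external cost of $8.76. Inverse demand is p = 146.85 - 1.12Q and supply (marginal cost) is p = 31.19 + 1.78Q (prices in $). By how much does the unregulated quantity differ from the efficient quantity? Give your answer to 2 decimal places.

3.02 units

Market equilibrium (private): 31.19 + 1.78Q = 146.85 - 1.12Q → Q_m = 39.8828.
Social marginal benefit = demand − MEC = 138.09 - 1.12Q.
Set SMB = MC: 138.09 - 1.12Q = 31.19 + 1.78Q → Q* = 36.8621.
Gap = |39.8828 − 36.8621| = 3.0207.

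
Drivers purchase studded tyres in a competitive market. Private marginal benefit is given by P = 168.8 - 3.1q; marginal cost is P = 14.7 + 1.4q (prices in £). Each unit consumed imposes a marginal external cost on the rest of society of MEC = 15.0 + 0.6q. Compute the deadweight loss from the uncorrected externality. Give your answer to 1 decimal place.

DWL = £123.9

Market equilibrium (private): 14.7 + 1.4q = 168.8 - 3.1q → q_m = 34.2444.
Social marginal benefit = demand − MEC = 153.8 - 3.7q.
Set SMB = MC: 153.8 - 3.7q = 14.7 + 1.4q → q* = 27.2745.
The loss is the area between SMB and MC from q* to q_m; with linear curves that's a triangle of height MEC(q_m).
DWL = ½ × 6.9699 × 35.5467 = 123.8785.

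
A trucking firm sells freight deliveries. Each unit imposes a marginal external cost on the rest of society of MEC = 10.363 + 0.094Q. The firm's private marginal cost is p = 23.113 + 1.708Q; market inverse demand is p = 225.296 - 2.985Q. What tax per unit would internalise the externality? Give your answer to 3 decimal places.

Social marginal cost = private MC + MEC = 33.476 + 1.802Q.
Set SMC = demand: 33.476 + 1.802Q = 225.296 - 2.985Q → Q* = 40.0710.
The Pigouvian tax equals MEC at Q*: 10.363 + 0.094×40.0710 = 14.1297.

tax = 14.130 per unit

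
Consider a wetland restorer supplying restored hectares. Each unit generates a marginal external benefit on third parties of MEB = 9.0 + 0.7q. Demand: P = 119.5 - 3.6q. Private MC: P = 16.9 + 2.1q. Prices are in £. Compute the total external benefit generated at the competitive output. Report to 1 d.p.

£275.4

Market equilibrium (private): 16.9 + 2.1q = 119.5 - 3.6q → q_m = 18.0000.
Total external benefit = ∫₀^{q_m} (9.0 + 0.7q) dq = 9.0×18.0000 + ½×0.7×18.0000² = 275.4000.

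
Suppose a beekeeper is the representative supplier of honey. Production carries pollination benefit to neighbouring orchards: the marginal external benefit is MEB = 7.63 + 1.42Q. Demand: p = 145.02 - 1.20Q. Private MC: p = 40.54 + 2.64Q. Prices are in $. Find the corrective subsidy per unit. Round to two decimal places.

subsidy = $73.41 per unit

Social marginal cost = private MC − MEB = 32.91 + 1.22Q.
Set SMC = demand: 32.91 + 1.22Q = 145.02 - 1.20Q → Q* = 46.3264.
The Pigouvian subsidy equals MEB at Q*: 7.63 + 1.42×46.3264 = 73.4135.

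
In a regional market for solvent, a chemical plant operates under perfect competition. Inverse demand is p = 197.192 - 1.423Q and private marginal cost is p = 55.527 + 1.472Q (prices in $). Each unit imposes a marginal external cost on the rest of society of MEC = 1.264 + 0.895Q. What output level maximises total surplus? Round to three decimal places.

Social marginal cost = private MC + MEC = 56.791 + 2.367Q.
Set SMC = demand: 56.791 + 2.367Q = 197.192 - 1.423Q → Q* = 37.0451.

Q* = 37.045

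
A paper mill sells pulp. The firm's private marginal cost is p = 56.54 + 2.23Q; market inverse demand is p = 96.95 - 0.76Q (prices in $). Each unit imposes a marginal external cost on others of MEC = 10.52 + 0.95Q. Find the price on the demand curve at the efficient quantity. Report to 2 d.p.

Social marginal cost = private MC + MEC = 67.06 + 3.18Q.
Set SMC = demand: 67.06 + 3.18Q = 96.95 - 0.76Q → Q* = 7.5863.
Consumer price on the demand curve at Q*: 96.95 − 0.76×7.5863 = 91.1844.

P = $91.18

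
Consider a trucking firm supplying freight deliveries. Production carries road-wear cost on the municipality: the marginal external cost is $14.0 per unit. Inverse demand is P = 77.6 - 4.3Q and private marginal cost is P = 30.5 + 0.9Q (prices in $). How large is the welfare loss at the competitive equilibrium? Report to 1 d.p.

Market equilibrium (private): 30.5 + 0.9Q = 77.6 - 4.3Q → Q_m = 9.0577.
Social marginal cost = private MC + MEC = 44.5 + 0.9Q.
Set SMC = demand: 44.5 + 0.9Q = 77.6 - 4.3Q → Q* = 6.3654.
Height of the DWL triangle at Q_m is SMC(Q_m) − demand(Q_m) = MEC(Q_m) = 14.0000.
DWL = ½ × 2.6923 × 14.0000 = 18.8461.

DWL = $18.8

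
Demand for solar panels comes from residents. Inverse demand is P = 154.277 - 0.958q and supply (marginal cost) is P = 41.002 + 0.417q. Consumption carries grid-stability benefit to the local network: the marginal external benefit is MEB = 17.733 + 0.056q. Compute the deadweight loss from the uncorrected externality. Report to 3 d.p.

Market equilibrium (private): 41.002 + 0.417q = 154.277 - 0.958q → q_m = 82.3818.
Social marginal benefit = demand + MEB = 172.010 - 0.902q.
Set SMB = MC: 172.010 - 0.902q = 41.002 + 0.417q → q* = 99.3237.
Between q* and q_m the wedge SMB − MC runs linearly from 0 to MEB(q_m), so the loss is a triangle.
DWL = ½ × 16.9419 × 22.3464 = 189.2952.

DWL = 189.295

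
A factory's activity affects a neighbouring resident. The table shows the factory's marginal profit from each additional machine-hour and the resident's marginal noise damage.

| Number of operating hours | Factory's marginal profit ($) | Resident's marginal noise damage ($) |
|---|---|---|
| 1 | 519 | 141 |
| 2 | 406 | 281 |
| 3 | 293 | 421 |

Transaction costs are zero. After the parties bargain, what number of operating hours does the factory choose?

2

Bargaining reaches the level where marginal profit last exceeds marginal noise damage.
That holds through level 2 (406 ≥ 281) but not at 3 (293 < 421).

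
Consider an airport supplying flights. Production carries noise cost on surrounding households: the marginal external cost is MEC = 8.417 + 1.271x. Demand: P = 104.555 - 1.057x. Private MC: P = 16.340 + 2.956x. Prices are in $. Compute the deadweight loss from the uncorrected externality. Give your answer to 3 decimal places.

DWL = $125.075

Market equilibrium (private): 16.340 + 2.956x = 104.555 - 1.057x → x_m = 21.9823.
Social marginal cost = private MC + MEC = 24.757 + 4.227x.
Set SMC = demand: 24.757 + 4.227x = 104.555 - 1.057x → x* = 15.1018.
The loss is the area between SMC and demand from x* to x_m; with linear curves that's a triangle of height MEC(x_m).
DWL = ½ × 6.8805 × 36.3565 = 125.0754.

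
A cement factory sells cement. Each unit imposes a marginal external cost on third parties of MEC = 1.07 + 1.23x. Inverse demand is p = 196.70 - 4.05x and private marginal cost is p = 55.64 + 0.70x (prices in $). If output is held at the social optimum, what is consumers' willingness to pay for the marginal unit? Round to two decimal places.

P = $101.89

Social marginal cost = private MC + MEC = 56.71 + 1.93x.
Set SMC = demand: 56.71 + 1.93x = 196.70 - 4.05x → x* = 23.4097.
Consumer price on the demand curve at x*: 196.70 − 4.05×23.4097 = 101.8907.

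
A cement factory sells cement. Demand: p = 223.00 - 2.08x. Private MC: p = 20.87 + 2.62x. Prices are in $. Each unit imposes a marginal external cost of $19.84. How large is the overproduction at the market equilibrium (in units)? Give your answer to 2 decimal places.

Market equilibrium (private): 20.87 + 2.62x = 223.00 - 2.08x → x_m = 43.0064.
Social marginal cost = private MC + MEC = 40.71 + 2.62x.
Set SMC = demand: 40.71 + 2.62x = 223.00 - 2.08x → x* = 38.7851.
Gap = |43.0064 − 38.7851| = 4.2213.

4.22 units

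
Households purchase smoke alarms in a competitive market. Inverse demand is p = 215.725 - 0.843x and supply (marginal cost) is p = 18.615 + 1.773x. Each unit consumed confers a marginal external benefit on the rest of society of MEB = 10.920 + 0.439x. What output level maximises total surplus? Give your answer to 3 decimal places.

Social marginal benefit = demand + MEB = 226.645 - 0.404x.
Set SMB = MC: 226.645 - 0.404x = 18.615 + 1.773x → x* = 95.5581.

x* = 95.558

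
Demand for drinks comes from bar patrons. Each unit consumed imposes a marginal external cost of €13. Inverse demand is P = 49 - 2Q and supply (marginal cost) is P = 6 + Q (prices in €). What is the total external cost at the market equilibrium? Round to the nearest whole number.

Market equilibrium (private): 6 + Q = 49 - 2Q → Q_m = 14.3333.
Total external cost = MEC × Q_m = 13 × 14.3333 = 186.3329.

€186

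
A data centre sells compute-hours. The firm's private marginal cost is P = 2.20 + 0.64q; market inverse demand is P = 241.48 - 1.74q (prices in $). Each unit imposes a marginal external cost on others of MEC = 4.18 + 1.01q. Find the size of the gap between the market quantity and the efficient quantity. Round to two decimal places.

Market equilibrium (private): 2.20 + 0.64q = 241.48 - 1.74q → q_m = 100.5378.
Social marginal cost = private MC + MEC = 6.38 + 1.65q.
Set SMC = demand: 6.38 + 1.65q = 241.48 - 1.74q → q* = 69.3510.
Gap = |100.5378 − 69.3510| = 31.1868.

31.19 units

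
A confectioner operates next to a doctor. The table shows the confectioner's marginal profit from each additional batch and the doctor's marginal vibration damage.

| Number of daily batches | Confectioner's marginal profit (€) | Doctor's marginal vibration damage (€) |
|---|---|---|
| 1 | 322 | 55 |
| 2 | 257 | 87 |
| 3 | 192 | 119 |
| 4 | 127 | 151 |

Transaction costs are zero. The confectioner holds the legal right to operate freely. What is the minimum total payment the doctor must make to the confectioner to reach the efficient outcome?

Left alone the confectioner would choose level 4 (marginal profit stays positive).
Efficient level: k* = 3 (marginal profit ≥ marginal vibration damage through 3).
The doctor must at least cover the confectioner's forgone profit from cutting 4→3: 127 = 127.

€127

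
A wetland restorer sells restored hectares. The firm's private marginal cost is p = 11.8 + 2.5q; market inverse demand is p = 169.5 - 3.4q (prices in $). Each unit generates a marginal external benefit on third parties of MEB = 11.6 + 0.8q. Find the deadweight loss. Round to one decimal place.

Market equilibrium (private): 11.8 + 2.5q = 169.5 - 3.4q → q_m = 26.7288.
Social marginal cost = private MC − MEB = 0.2 + 1.7q.
Set SMC = demand: 0.2 + 1.7q = 169.5 - 3.4q → q* = 33.1961.
The loss is the area between SMC and demand from q* to q_m; with linear curves that's a triangle of height MEB(q_m).
DWL = ½ × 6.4673 × 32.9831 = 106.6558.

DWL = $106.7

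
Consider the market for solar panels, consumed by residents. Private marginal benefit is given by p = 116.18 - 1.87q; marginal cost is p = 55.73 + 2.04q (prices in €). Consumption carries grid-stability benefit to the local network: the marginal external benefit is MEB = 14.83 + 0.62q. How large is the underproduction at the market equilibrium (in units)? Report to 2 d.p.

7.42 units

Market equilibrium (private): 55.73 + 2.04q = 116.18 - 1.87q → q_m = 15.4604.
Social marginal benefit = demand + MEB = 131.01 - 1.25q.
Set SMB = MC: 131.01 - 1.25q = 55.73 + 2.04q → q* = 22.8815.
Gap = |15.4604 − 22.8815| = 7.4211.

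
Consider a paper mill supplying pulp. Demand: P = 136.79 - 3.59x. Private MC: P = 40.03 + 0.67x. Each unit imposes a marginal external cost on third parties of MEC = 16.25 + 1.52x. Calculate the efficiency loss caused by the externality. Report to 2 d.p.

Market equilibrium (private): 40.03 + 0.67x = 136.79 - 3.59x → x_m = 22.7136.
Social marginal cost = private MC + MEC = 56.28 + 2.19x.
Set SMC = demand: 56.28 + 2.19x = 136.79 - 3.59x → x* = 13.9291.
Between x* and x_m the wedge SMC − demand runs linearly from 0 to MEC(x_m), so the loss is a triangle.
DWL = ½ × 8.7845 × 50.7747 = 223.0152.

DWL = 223.02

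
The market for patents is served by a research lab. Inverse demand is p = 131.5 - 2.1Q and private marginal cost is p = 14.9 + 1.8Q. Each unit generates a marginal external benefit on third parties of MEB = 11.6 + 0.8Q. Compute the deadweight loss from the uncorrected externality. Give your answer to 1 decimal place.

Market equilibrium (private): 14.9 + 1.8Q = 131.5 - 2.1Q → Q_m = 29.8974.
Social marginal cost = private MC − MEB = 3.3 + Q.
Set SMC = demand: 3.3 + Q = 131.5 - 2.1Q → Q* = 41.3548.
The welfare-loss triangle has base |Q_m − Q*| and height MEB(Q_m) (the vertical gap between SMC and demand is zero at Q* and MEB at Q_m).
DWL = ½ × 11.4574 × 35.5179 = 203.4714.

DWL = 203.5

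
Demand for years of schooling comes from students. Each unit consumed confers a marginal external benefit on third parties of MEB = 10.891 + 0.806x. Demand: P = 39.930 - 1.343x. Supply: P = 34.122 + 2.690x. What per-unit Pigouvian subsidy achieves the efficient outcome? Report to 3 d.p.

Social marginal benefit = demand + MEB = 50.821 - 0.537x.
Set SMB = MC: 50.821 - 0.537x = 34.122 + 2.690x → x* = 5.1748.
The Pigouvian subsidy equals MEB at x*: 10.891 + 0.806×5.1748 = 15.0619.

subsidy = 15.062 per unit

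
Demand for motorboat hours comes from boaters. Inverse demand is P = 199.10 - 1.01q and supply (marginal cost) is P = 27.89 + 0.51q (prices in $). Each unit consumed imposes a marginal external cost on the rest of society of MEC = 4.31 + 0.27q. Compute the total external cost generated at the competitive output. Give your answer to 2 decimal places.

$2198.26

Market equilibrium (private): 27.89 + 0.51q = 199.10 - 1.01q → q_m = 112.6382.
Total external cost = ∫₀^{q_m} (4.31 + 0.27q) dq = 4.31×112.6382 + ½×0.27×112.6382² = 2198.2648.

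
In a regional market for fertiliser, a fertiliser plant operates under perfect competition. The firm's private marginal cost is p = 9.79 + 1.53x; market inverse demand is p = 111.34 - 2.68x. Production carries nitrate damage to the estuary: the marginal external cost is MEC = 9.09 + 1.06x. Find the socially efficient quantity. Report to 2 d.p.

Social marginal cost = private MC + MEC = 18.88 + 2.59x.
Set SMC = demand: 18.88 + 2.59x = 111.34 - 2.68x → x* = 17.5446.

x* = 17.54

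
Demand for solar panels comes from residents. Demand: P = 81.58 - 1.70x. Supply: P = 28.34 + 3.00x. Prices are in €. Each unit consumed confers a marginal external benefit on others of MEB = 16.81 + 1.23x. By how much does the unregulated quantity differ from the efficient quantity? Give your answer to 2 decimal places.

8.86 units

Market equilibrium (private): 28.34 + 3.00x = 81.58 - 1.70x → x_m = 11.3277.
Social marginal benefit = demand + MEB = 98.39 - 0.47x.
Set SMB = MC: 98.39 - 0.47x = 28.34 + 3.00x → x* = 20.1873.
Gap = |11.3277 − 20.1873| = 8.8596.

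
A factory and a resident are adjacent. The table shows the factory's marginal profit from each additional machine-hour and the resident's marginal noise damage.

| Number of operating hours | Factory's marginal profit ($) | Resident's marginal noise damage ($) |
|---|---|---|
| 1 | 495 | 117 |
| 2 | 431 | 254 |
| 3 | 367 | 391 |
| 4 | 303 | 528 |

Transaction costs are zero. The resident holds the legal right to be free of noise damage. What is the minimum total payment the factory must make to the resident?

$371

Efficient level: marginal profit ≥ marginal noise damage through level 2, so k* = 2.
With the resident holding the right, the factory must at least compensate total damage at k*: 117 + 254 = 371.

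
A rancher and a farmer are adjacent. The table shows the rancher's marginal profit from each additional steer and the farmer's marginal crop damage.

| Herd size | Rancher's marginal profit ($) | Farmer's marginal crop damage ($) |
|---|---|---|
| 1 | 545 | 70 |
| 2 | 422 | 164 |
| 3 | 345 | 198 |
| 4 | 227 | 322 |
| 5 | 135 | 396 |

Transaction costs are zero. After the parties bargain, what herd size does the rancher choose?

Bargaining reaches the level where marginal profit last exceeds marginal crop damage.
That holds through level 3 (345 ≥ 198) but not at 4 (227 < 322).

3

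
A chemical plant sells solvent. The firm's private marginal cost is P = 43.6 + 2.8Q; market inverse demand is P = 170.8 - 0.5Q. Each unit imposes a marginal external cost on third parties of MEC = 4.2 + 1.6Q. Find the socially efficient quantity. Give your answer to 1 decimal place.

Q* = 25.1

Social marginal cost = private MC + MEC = 47.8 + 4.4Q.
Set SMC = demand: 47.8 + 4.4Q = 170.8 - 0.5Q → Q* = 25.1020.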